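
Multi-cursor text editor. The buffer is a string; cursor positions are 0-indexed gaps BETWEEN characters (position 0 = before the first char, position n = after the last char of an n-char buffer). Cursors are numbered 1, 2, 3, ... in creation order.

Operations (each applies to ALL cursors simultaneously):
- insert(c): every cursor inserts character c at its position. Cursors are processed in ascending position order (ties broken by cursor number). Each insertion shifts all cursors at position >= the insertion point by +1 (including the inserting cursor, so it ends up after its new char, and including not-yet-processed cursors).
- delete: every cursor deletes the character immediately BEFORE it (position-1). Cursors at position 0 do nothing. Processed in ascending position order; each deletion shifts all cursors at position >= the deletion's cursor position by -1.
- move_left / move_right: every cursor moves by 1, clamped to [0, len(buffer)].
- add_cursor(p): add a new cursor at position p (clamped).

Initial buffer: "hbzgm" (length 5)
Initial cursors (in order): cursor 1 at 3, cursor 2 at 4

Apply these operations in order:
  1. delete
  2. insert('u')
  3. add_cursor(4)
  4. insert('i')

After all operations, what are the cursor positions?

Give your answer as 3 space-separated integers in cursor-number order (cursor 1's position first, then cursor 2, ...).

Answer: 7 7 7

Derivation:
After op 1 (delete): buffer="hbm" (len 3), cursors c1@2 c2@2, authorship ...
After op 2 (insert('u')): buffer="hbuum" (len 5), cursors c1@4 c2@4, authorship ..12.
After op 3 (add_cursor(4)): buffer="hbuum" (len 5), cursors c1@4 c2@4 c3@4, authorship ..12.
After op 4 (insert('i')): buffer="hbuuiiim" (len 8), cursors c1@7 c2@7 c3@7, authorship ..12123.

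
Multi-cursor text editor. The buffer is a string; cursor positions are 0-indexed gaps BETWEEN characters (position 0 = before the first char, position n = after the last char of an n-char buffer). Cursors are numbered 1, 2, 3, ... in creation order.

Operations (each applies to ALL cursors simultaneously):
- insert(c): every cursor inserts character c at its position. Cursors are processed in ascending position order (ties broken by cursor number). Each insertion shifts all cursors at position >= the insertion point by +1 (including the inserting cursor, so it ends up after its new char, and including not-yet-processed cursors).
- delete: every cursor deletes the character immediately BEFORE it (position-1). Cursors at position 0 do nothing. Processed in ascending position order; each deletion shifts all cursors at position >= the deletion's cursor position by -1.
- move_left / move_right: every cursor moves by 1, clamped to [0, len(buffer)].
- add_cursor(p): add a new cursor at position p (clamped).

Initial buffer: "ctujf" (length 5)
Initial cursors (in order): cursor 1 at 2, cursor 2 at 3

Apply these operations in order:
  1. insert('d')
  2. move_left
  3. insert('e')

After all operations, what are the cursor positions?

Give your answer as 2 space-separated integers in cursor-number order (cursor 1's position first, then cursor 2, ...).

After op 1 (insert('d')): buffer="ctdudjf" (len 7), cursors c1@3 c2@5, authorship ..1.2..
After op 2 (move_left): buffer="ctdudjf" (len 7), cursors c1@2 c2@4, authorship ..1.2..
After op 3 (insert('e')): buffer="cteduedjf" (len 9), cursors c1@3 c2@6, authorship ..11.22..

Answer: 3 6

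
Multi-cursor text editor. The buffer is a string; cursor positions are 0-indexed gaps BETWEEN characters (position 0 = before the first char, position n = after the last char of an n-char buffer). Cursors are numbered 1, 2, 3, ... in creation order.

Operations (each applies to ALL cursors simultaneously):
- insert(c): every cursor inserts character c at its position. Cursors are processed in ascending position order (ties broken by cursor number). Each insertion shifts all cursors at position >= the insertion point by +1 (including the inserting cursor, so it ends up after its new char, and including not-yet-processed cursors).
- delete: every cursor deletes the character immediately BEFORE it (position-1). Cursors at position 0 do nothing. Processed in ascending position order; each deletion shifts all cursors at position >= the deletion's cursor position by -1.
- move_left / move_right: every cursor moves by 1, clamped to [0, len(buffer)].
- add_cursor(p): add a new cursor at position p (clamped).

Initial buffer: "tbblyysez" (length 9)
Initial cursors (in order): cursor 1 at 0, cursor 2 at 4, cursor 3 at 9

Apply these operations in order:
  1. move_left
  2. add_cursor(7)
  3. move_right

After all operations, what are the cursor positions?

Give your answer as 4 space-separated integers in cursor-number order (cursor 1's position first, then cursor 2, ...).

Answer: 1 4 9 8

Derivation:
After op 1 (move_left): buffer="tbblyysez" (len 9), cursors c1@0 c2@3 c3@8, authorship .........
After op 2 (add_cursor(7)): buffer="tbblyysez" (len 9), cursors c1@0 c2@3 c4@7 c3@8, authorship .........
After op 3 (move_right): buffer="tbblyysez" (len 9), cursors c1@1 c2@4 c4@8 c3@9, authorship .........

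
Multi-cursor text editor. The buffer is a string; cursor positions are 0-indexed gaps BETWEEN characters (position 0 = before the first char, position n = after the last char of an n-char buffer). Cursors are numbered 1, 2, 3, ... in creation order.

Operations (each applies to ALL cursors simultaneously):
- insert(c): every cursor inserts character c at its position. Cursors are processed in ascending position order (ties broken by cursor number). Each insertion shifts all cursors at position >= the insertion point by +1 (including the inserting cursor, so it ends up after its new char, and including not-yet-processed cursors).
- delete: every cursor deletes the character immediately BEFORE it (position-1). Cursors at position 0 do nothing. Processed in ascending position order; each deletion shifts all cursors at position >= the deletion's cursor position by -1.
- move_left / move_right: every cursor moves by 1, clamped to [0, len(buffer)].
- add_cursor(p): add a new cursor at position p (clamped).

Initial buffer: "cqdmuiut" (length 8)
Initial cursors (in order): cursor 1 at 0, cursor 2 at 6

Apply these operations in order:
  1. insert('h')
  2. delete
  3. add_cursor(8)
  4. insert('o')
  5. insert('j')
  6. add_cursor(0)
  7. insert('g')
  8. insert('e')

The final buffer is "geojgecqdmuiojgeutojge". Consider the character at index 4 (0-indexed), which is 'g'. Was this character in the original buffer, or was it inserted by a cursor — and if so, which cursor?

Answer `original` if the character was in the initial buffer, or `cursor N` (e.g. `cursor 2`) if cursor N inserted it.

After op 1 (insert('h')): buffer="hcqdmuihut" (len 10), cursors c1@1 c2@8, authorship 1......2..
After op 2 (delete): buffer="cqdmuiut" (len 8), cursors c1@0 c2@6, authorship ........
After op 3 (add_cursor(8)): buffer="cqdmuiut" (len 8), cursors c1@0 c2@6 c3@8, authorship ........
After op 4 (insert('o')): buffer="ocqdmuiouto" (len 11), cursors c1@1 c2@8 c3@11, authorship 1......2..3
After op 5 (insert('j')): buffer="ojcqdmuiojutoj" (len 14), cursors c1@2 c2@10 c3@14, authorship 11......22..33
After op 6 (add_cursor(0)): buffer="ojcqdmuiojutoj" (len 14), cursors c4@0 c1@2 c2@10 c3@14, authorship 11......22..33
After op 7 (insert('g')): buffer="gojgcqdmuiojgutojg" (len 18), cursors c4@1 c1@4 c2@13 c3@18, authorship 4111......222..333
After op 8 (insert('e')): buffer="geojgecqdmuiojgeutojge" (len 22), cursors c4@2 c1@6 c2@16 c3@22, authorship 441111......2222..3333
Authorship (.=original, N=cursor N): 4 4 1 1 1 1 . . . . . . 2 2 2 2 . . 3 3 3 3
Index 4: author = 1

Answer: cursor 1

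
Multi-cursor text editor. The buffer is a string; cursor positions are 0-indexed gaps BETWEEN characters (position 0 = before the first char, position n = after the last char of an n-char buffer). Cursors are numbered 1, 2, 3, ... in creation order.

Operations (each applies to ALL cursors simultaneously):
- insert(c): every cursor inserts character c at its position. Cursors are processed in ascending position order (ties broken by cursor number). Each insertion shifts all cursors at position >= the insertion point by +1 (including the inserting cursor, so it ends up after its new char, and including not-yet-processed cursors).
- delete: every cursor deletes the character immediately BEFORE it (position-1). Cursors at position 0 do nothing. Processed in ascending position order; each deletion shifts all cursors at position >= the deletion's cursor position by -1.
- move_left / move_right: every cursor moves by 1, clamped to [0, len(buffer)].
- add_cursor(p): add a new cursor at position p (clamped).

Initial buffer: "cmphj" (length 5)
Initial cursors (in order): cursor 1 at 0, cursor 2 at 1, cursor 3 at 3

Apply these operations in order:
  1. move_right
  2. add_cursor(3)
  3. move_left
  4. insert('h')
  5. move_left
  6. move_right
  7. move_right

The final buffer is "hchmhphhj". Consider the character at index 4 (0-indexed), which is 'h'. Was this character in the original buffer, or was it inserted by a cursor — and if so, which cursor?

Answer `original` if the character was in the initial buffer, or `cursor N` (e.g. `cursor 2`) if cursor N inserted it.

Answer: cursor 4

Derivation:
After op 1 (move_right): buffer="cmphj" (len 5), cursors c1@1 c2@2 c3@4, authorship .....
After op 2 (add_cursor(3)): buffer="cmphj" (len 5), cursors c1@1 c2@2 c4@3 c3@4, authorship .....
After op 3 (move_left): buffer="cmphj" (len 5), cursors c1@0 c2@1 c4@2 c3@3, authorship .....
After op 4 (insert('h')): buffer="hchmhphhj" (len 9), cursors c1@1 c2@3 c4@5 c3@7, authorship 1.2.4.3..
After op 5 (move_left): buffer="hchmhphhj" (len 9), cursors c1@0 c2@2 c4@4 c3@6, authorship 1.2.4.3..
After op 6 (move_right): buffer="hchmhphhj" (len 9), cursors c1@1 c2@3 c4@5 c3@7, authorship 1.2.4.3..
After op 7 (move_right): buffer="hchmhphhj" (len 9), cursors c1@2 c2@4 c4@6 c3@8, authorship 1.2.4.3..
Authorship (.=original, N=cursor N): 1 . 2 . 4 . 3 . .
Index 4: author = 4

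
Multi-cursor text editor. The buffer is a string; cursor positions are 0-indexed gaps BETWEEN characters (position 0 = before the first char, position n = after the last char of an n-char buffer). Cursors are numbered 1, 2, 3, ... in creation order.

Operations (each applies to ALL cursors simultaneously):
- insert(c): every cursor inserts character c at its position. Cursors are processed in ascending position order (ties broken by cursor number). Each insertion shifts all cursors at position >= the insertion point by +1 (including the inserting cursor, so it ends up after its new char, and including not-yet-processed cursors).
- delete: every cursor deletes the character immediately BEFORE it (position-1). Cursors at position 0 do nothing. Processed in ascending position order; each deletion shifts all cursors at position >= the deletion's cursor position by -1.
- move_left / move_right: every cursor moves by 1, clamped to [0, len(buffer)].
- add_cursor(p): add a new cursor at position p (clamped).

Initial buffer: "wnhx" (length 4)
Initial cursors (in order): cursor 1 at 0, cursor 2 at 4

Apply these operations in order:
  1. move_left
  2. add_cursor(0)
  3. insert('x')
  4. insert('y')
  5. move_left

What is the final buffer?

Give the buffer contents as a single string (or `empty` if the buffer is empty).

After op 1 (move_left): buffer="wnhx" (len 4), cursors c1@0 c2@3, authorship ....
After op 2 (add_cursor(0)): buffer="wnhx" (len 4), cursors c1@0 c3@0 c2@3, authorship ....
After op 3 (insert('x')): buffer="xxwnhxx" (len 7), cursors c1@2 c3@2 c2@6, authorship 13...2.
After op 4 (insert('y')): buffer="xxyywnhxyx" (len 10), cursors c1@4 c3@4 c2@9, authorship 1313...22.
After op 5 (move_left): buffer="xxyywnhxyx" (len 10), cursors c1@3 c3@3 c2@8, authorship 1313...22.

Answer: xxyywnhxyx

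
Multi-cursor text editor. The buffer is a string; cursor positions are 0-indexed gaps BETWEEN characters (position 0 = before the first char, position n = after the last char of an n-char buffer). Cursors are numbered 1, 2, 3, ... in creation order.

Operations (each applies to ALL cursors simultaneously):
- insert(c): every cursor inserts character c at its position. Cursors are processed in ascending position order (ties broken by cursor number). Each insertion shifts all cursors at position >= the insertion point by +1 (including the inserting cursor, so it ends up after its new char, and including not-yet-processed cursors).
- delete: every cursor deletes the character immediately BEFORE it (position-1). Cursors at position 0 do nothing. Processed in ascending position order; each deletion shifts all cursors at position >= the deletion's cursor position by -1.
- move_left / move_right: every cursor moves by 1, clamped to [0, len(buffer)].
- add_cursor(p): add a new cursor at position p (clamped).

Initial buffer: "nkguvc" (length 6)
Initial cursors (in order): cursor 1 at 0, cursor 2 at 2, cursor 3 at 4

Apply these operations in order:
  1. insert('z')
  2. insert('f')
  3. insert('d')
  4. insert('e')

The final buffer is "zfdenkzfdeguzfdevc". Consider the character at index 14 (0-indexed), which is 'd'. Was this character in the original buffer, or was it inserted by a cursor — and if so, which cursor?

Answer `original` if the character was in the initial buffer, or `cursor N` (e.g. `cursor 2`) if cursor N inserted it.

Answer: cursor 3

Derivation:
After op 1 (insert('z')): buffer="znkzguzvc" (len 9), cursors c1@1 c2@4 c3@7, authorship 1..2..3..
After op 2 (insert('f')): buffer="zfnkzfguzfvc" (len 12), cursors c1@2 c2@6 c3@10, authorship 11..22..33..
After op 3 (insert('d')): buffer="zfdnkzfdguzfdvc" (len 15), cursors c1@3 c2@8 c3@13, authorship 111..222..333..
After op 4 (insert('e')): buffer="zfdenkzfdeguzfdevc" (len 18), cursors c1@4 c2@10 c3@16, authorship 1111..2222..3333..
Authorship (.=original, N=cursor N): 1 1 1 1 . . 2 2 2 2 . . 3 3 3 3 . .
Index 14: author = 3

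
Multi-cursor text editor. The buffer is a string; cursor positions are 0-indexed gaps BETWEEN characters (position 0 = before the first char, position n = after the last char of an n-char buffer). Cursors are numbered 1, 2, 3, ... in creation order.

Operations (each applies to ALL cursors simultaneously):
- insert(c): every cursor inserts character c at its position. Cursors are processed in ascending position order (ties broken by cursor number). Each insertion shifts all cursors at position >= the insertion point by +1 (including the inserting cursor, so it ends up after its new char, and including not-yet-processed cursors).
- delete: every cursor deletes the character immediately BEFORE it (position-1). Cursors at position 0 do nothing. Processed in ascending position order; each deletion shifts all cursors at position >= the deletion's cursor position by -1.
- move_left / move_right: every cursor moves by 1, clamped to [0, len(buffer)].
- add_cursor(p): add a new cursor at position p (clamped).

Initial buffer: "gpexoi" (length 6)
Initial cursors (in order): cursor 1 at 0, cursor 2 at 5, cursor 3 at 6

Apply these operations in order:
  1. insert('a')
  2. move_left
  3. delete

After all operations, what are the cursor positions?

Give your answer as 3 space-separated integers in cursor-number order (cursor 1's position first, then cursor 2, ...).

Answer: 0 5 6

Derivation:
After op 1 (insert('a')): buffer="agpexoaia" (len 9), cursors c1@1 c2@7 c3@9, authorship 1.....2.3
After op 2 (move_left): buffer="agpexoaia" (len 9), cursors c1@0 c2@6 c3@8, authorship 1.....2.3
After op 3 (delete): buffer="agpexaa" (len 7), cursors c1@0 c2@5 c3@6, authorship 1....23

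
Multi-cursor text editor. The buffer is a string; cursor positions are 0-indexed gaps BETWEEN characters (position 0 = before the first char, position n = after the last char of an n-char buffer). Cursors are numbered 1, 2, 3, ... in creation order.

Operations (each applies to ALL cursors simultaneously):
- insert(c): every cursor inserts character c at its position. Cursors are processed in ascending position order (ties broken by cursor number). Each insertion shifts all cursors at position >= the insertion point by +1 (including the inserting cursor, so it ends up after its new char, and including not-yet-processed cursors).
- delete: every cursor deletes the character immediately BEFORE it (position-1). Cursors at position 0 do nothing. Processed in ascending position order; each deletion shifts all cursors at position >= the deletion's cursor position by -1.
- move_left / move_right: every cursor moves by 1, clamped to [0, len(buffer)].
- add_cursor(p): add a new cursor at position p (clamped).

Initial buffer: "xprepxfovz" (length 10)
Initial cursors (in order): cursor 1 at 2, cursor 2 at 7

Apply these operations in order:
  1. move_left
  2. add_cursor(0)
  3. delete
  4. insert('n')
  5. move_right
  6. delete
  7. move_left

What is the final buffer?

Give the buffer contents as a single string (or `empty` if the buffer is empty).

Answer: nrepnovz

Derivation:
After op 1 (move_left): buffer="xprepxfovz" (len 10), cursors c1@1 c2@6, authorship ..........
After op 2 (add_cursor(0)): buffer="xprepxfovz" (len 10), cursors c3@0 c1@1 c2@6, authorship ..........
After op 3 (delete): buffer="prepfovz" (len 8), cursors c1@0 c3@0 c2@4, authorship ........
After op 4 (insert('n')): buffer="nnprepnfovz" (len 11), cursors c1@2 c3@2 c2@7, authorship 13....2....
After op 5 (move_right): buffer="nnprepnfovz" (len 11), cursors c1@3 c3@3 c2@8, authorship 13....2....
After op 6 (delete): buffer="nrepnovz" (len 8), cursors c1@1 c3@1 c2@5, authorship 1...2...
After op 7 (move_left): buffer="nrepnovz" (len 8), cursors c1@0 c3@0 c2@4, authorship 1...2...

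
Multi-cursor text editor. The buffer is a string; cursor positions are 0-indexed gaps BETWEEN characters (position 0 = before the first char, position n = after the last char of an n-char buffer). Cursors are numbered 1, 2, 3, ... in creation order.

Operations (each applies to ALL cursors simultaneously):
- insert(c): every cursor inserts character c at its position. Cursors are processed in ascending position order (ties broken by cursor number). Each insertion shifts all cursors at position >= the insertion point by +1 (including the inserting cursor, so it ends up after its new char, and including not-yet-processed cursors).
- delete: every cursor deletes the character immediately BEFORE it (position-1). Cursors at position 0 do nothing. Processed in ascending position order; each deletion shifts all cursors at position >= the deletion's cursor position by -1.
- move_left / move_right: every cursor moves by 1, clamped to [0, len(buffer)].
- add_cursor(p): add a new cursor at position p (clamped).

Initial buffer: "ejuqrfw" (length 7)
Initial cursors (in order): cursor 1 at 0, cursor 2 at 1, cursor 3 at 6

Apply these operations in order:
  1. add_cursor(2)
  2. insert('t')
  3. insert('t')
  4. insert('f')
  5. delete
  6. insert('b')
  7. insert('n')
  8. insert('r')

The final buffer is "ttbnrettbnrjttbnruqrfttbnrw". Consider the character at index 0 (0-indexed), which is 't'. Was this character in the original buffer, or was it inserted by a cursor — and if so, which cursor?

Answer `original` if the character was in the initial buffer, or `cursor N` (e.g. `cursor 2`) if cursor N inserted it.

After op 1 (add_cursor(2)): buffer="ejuqrfw" (len 7), cursors c1@0 c2@1 c4@2 c3@6, authorship .......
After op 2 (insert('t')): buffer="tetjtuqrftw" (len 11), cursors c1@1 c2@3 c4@5 c3@10, authorship 1.2.4....3.
After op 3 (insert('t')): buffer="ttettjttuqrfttw" (len 15), cursors c1@2 c2@5 c4@8 c3@14, authorship 11.22.44....33.
After op 4 (insert('f')): buffer="ttfettfjttfuqrfttfw" (len 19), cursors c1@3 c2@7 c4@11 c3@18, authorship 111.222.444....333.
After op 5 (delete): buffer="ttettjttuqrfttw" (len 15), cursors c1@2 c2@5 c4@8 c3@14, authorship 11.22.44....33.
After op 6 (insert('b')): buffer="ttbettbjttbuqrfttbw" (len 19), cursors c1@3 c2@7 c4@11 c3@18, authorship 111.222.444....333.
After op 7 (insert('n')): buffer="ttbnettbnjttbnuqrfttbnw" (len 23), cursors c1@4 c2@9 c4@14 c3@22, authorship 1111.2222.4444....3333.
After op 8 (insert('r')): buffer="ttbnrettbnrjttbnruqrfttbnrw" (len 27), cursors c1@5 c2@11 c4@17 c3@26, authorship 11111.22222.44444....33333.
Authorship (.=original, N=cursor N): 1 1 1 1 1 . 2 2 2 2 2 . 4 4 4 4 4 . . . . 3 3 3 3 3 .
Index 0: author = 1

Answer: cursor 1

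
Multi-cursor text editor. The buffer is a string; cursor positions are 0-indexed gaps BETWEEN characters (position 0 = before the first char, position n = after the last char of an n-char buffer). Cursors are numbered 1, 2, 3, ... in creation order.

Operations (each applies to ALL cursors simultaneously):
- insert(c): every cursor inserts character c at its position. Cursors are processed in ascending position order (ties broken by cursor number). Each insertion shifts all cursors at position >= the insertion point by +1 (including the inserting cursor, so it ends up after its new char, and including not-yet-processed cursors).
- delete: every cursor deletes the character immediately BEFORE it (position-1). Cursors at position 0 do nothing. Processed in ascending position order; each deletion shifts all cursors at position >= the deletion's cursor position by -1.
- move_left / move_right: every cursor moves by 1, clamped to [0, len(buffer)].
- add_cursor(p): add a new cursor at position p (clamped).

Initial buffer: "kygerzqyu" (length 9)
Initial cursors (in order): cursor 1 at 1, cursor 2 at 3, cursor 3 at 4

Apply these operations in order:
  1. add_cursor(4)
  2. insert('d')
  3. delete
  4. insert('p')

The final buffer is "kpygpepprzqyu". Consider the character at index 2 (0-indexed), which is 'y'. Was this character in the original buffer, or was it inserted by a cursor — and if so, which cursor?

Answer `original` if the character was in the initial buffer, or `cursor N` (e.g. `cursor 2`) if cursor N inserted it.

After op 1 (add_cursor(4)): buffer="kygerzqyu" (len 9), cursors c1@1 c2@3 c3@4 c4@4, authorship .........
After op 2 (insert('d')): buffer="kdygdeddrzqyu" (len 13), cursors c1@2 c2@5 c3@8 c4@8, authorship .1..2.34.....
After op 3 (delete): buffer="kygerzqyu" (len 9), cursors c1@1 c2@3 c3@4 c4@4, authorship .........
After op 4 (insert('p')): buffer="kpygpepprzqyu" (len 13), cursors c1@2 c2@5 c3@8 c4@8, authorship .1..2.34.....
Authorship (.=original, N=cursor N): . 1 . . 2 . 3 4 . . . . .
Index 2: author = original

Answer: original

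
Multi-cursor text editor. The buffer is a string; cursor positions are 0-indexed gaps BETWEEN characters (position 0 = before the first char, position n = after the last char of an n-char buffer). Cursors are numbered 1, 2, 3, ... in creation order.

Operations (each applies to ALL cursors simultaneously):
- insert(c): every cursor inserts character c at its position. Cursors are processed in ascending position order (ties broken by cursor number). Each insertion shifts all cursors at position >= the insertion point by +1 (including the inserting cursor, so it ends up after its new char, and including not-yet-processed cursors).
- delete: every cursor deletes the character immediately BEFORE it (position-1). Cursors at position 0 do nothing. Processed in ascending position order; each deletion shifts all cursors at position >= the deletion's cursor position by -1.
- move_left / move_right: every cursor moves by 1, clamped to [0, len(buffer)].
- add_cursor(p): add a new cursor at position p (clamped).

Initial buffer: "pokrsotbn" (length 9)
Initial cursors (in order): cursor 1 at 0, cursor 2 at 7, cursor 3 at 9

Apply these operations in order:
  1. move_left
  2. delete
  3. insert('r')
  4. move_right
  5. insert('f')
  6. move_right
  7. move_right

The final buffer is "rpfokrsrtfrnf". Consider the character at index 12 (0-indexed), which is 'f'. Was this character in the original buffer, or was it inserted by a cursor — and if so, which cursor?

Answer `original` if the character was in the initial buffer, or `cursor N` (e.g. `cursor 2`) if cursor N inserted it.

After op 1 (move_left): buffer="pokrsotbn" (len 9), cursors c1@0 c2@6 c3@8, authorship .........
After op 2 (delete): buffer="pokrstn" (len 7), cursors c1@0 c2@5 c3@6, authorship .......
After op 3 (insert('r')): buffer="rpokrsrtrn" (len 10), cursors c1@1 c2@7 c3@9, authorship 1.....2.3.
After op 4 (move_right): buffer="rpokrsrtrn" (len 10), cursors c1@2 c2@8 c3@10, authorship 1.....2.3.
After op 5 (insert('f')): buffer="rpfokrsrtfrnf" (len 13), cursors c1@3 c2@10 c3@13, authorship 1.1....2.23.3
After op 6 (move_right): buffer="rpfokrsrtfrnf" (len 13), cursors c1@4 c2@11 c3@13, authorship 1.1....2.23.3
After op 7 (move_right): buffer="rpfokrsrtfrnf" (len 13), cursors c1@5 c2@12 c3@13, authorship 1.1....2.23.3
Authorship (.=original, N=cursor N): 1 . 1 . . . . 2 . 2 3 . 3
Index 12: author = 3

Answer: cursor 3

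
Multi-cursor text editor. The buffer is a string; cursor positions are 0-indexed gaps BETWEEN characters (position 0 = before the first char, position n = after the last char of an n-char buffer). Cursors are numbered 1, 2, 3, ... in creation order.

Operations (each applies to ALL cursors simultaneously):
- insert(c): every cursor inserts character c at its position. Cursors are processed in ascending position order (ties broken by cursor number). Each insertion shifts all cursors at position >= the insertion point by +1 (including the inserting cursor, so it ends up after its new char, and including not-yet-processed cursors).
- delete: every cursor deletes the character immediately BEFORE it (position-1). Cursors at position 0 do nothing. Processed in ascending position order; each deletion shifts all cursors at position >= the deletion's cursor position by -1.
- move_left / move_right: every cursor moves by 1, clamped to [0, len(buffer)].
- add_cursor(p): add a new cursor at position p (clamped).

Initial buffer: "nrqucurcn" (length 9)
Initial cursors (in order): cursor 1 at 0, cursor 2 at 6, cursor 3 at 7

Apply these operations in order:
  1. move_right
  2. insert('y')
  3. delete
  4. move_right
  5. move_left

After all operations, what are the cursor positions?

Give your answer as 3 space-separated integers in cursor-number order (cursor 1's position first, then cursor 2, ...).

Answer: 1 7 8

Derivation:
After op 1 (move_right): buffer="nrqucurcn" (len 9), cursors c1@1 c2@7 c3@8, authorship .........
After op 2 (insert('y')): buffer="nyrqucurycyn" (len 12), cursors c1@2 c2@9 c3@11, authorship .1......2.3.
After op 3 (delete): buffer="nrqucurcn" (len 9), cursors c1@1 c2@7 c3@8, authorship .........
After op 4 (move_right): buffer="nrqucurcn" (len 9), cursors c1@2 c2@8 c3@9, authorship .........
After op 5 (move_left): buffer="nrqucurcn" (len 9), cursors c1@1 c2@7 c3@8, authorship .........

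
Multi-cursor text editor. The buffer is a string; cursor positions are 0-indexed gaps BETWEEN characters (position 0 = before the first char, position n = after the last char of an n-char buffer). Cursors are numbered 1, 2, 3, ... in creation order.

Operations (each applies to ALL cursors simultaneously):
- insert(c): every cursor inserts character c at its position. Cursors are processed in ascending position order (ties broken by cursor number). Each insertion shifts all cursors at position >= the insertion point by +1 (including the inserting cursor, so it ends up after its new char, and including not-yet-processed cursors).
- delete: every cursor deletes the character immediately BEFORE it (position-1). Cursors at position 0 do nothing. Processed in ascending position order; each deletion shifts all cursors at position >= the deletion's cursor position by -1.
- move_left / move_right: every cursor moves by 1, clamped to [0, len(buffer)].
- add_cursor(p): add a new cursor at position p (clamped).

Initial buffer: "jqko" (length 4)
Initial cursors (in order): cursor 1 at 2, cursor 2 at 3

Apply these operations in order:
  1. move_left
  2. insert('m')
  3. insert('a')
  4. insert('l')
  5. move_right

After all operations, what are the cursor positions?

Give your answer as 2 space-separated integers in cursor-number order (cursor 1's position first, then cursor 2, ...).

Answer: 5 9

Derivation:
After op 1 (move_left): buffer="jqko" (len 4), cursors c1@1 c2@2, authorship ....
After op 2 (insert('m')): buffer="jmqmko" (len 6), cursors c1@2 c2@4, authorship .1.2..
After op 3 (insert('a')): buffer="jmaqmako" (len 8), cursors c1@3 c2@6, authorship .11.22..
After op 4 (insert('l')): buffer="jmalqmalko" (len 10), cursors c1@4 c2@8, authorship .111.222..
After op 5 (move_right): buffer="jmalqmalko" (len 10), cursors c1@5 c2@9, authorship .111.222..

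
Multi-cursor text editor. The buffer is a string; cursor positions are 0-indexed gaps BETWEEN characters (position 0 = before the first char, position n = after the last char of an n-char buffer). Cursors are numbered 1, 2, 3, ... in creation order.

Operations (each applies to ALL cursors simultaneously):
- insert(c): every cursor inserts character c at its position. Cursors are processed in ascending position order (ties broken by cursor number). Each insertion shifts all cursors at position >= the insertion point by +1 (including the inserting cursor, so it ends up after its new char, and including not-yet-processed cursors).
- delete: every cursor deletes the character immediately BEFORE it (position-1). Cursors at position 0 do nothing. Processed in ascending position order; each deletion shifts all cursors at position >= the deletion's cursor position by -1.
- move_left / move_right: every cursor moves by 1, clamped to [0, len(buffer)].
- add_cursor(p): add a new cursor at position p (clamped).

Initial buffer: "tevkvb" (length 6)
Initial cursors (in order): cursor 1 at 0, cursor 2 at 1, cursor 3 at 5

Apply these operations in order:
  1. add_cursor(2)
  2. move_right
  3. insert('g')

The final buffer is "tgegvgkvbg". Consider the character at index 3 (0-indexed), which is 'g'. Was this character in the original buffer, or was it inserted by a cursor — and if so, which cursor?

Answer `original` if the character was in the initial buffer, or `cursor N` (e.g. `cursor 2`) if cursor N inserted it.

Answer: cursor 2

Derivation:
After op 1 (add_cursor(2)): buffer="tevkvb" (len 6), cursors c1@0 c2@1 c4@2 c3@5, authorship ......
After op 2 (move_right): buffer="tevkvb" (len 6), cursors c1@1 c2@2 c4@3 c3@6, authorship ......
After op 3 (insert('g')): buffer="tgegvgkvbg" (len 10), cursors c1@2 c2@4 c4@6 c3@10, authorship .1.2.4...3
Authorship (.=original, N=cursor N): . 1 . 2 . 4 . . . 3
Index 3: author = 2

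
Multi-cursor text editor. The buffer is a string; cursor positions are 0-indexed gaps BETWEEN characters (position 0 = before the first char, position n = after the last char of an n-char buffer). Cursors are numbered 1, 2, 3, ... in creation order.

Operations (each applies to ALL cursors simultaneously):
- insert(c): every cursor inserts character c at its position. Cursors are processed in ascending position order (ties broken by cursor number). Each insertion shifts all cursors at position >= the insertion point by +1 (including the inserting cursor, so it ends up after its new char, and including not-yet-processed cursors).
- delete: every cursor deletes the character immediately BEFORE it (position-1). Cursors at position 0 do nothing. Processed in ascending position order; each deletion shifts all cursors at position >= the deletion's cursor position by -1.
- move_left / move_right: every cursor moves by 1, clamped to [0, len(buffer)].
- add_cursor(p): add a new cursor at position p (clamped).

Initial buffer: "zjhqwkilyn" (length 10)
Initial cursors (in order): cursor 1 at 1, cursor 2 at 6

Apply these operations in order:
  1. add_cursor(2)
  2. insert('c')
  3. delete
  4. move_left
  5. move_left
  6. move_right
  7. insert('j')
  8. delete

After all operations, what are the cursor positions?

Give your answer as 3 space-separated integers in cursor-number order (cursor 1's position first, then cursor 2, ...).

Answer: 1 5 1

Derivation:
After op 1 (add_cursor(2)): buffer="zjhqwkilyn" (len 10), cursors c1@1 c3@2 c2@6, authorship ..........
After op 2 (insert('c')): buffer="zcjchqwkcilyn" (len 13), cursors c1@2 c3@4 c2@9, authorship .1.3....2....
After op 3 (delete): buffer="zjhqwkilyn" (len 10), cursors c1@1 c3@2 c2@6, authorship ..........
After op 4 (move_left): buffer="zjhqwkilyn" (len 10), cursors c1@0 c3@1 c2@5, authorship ..........
After op 5 (move_left): buffer="zjhqwkilyn" (len 10), cursors c1@0 c3@0 c2@4, authorship ..........
After op 6 (move_right): buffer="zjhqwkilyn" (len 10), cursors c1@1 c3@1 c2@5, authorship ..........
After op 7 (insert('j')): buffer="zjjjhqwjkilyn" (len 13), cursors c1@3 c3@3 c2@8, authorship .13....2.....
After op 8 (delete): buffer="zjhqwkilyn" (len 10), cursors c1@1 c3@1 c2@5, authorship ..........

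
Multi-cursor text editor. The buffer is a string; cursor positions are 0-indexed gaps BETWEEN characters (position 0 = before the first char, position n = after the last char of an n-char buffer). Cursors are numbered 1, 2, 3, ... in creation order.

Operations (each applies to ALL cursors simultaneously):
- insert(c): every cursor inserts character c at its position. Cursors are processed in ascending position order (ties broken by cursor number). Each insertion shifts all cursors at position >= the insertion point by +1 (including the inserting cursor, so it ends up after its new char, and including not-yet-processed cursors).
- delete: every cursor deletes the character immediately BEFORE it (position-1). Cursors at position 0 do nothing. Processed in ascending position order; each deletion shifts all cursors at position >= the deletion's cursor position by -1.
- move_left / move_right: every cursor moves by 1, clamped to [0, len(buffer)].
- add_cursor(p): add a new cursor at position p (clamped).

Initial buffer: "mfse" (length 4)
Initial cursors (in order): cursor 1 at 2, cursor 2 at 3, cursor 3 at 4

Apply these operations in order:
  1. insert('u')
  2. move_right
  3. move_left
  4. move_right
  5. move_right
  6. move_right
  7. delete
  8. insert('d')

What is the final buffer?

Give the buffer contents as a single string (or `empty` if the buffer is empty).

Answer: mfusddd

Derivation:
After op 1 (insert('u')): buffer="mfusueu" (len 7), cursors c1@3 c2@5 c3@7, authorship ..1.2.3
After op 2 (move_right): buffer="mfusueu" (len 7), cursors c1@4 c2@6 c3@7, authorship ..1.2.3
After op 3 (move_left): buffer="mfusueu" (len 7), cursors c1@3 c2@5 c3@6, authorship ..1.2.3
After op 4 (move_right): buffer="mfusueu" (len 7), cursors c1@4 c2@6 c3@7, authorship ..1.2.3
After op 5 (move_right): buffer="mfusueu" (len 7), cursors c1@5 c2@7 c3@7, authorship ..1.2.3
After op 6 (move_right): buffer="mfusueu" (len 7), cursors c1@6 c2@7 c3@7, authorship ..1.2.3
After op 7 (delete): buffer="mfus" (len 4), cursors c1@4 c2@4 c3@4, authorship ..1.
After op 8 (insert('d')): buffer="mfusddd" (len 7), cursors c1@7 c2@7 c3@7, authorship ..1.123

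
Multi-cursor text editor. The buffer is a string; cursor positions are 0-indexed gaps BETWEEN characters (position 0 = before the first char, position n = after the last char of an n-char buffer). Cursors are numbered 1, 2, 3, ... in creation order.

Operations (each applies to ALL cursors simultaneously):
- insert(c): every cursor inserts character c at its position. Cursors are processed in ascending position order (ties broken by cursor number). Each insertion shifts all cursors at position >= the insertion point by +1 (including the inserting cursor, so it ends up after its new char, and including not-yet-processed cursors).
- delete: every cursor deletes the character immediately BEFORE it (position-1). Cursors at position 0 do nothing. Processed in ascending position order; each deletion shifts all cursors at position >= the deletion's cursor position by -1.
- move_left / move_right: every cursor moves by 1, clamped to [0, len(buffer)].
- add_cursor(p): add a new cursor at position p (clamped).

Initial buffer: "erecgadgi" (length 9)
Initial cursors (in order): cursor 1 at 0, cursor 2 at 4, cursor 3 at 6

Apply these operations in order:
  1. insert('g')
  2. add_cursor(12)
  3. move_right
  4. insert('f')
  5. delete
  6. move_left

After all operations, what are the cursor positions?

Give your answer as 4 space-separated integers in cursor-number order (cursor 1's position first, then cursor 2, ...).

Answer: 1 6 9 11

Derivation:
After op 1 (insert('g')): buffer="gerecggagdgi" (len 12), cursors c1@1 c2@6 c3@9, authorship 1....2..3...
After op 2 (add_cursor(12)): buffer="gerecggagdgi" (len 12), cursors c1@1 c2@6 c3@9 c4@12, authorship 1....2..3...
After op 3 (move_right): buffer="gerecggagdgi" (len 12), cursors c1@2 c2@7 c3@10 c4@12, authorship 1....2..3...
After op 4 (insert('f')): buffer="gefrecggfagdfgif" (len 16), cursors c1@3 c2@9 c3@13 c4@16, authorship 1.1...2.2.3.3..4
After op 5 (delete): buffer="gerecggagdgi" (len 12), cursors c1@2 c2@7 c3@10 c4@12, authorship 1....2..3...
After op 6 (move_left): buffer="gerecggagdgi" (len 12), cursors c1@1 c2@6 c3@9 c4@11, authorship 1....2..3...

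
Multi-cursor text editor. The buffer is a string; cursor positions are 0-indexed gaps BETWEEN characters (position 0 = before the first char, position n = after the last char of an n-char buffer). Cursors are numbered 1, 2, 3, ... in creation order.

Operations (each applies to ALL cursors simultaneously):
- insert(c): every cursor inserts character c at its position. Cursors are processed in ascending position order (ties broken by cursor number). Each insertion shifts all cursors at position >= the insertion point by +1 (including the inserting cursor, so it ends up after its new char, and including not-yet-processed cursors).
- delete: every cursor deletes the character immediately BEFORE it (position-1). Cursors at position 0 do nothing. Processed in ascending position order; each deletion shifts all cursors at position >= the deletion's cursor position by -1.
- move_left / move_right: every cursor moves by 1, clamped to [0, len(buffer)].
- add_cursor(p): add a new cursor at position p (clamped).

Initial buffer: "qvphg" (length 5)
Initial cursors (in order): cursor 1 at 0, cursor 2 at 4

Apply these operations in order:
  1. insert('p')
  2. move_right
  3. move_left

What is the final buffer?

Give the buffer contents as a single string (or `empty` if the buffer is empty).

Answer: pqvphpg

Derivation:
After op 1 (insert('p')): buffer="pqvphpg" (len 7), cursors c1@1 c2@6, authorship 1....2.
After op 2 (move_right): buffer="pqvphpg" (len 7), cursors c1@2 c2@7, authorship 1....2.
After op 3 (move_left): buffer="pqvphpg" (len 7), cursors c1@1 c2@6, authorship 1....2.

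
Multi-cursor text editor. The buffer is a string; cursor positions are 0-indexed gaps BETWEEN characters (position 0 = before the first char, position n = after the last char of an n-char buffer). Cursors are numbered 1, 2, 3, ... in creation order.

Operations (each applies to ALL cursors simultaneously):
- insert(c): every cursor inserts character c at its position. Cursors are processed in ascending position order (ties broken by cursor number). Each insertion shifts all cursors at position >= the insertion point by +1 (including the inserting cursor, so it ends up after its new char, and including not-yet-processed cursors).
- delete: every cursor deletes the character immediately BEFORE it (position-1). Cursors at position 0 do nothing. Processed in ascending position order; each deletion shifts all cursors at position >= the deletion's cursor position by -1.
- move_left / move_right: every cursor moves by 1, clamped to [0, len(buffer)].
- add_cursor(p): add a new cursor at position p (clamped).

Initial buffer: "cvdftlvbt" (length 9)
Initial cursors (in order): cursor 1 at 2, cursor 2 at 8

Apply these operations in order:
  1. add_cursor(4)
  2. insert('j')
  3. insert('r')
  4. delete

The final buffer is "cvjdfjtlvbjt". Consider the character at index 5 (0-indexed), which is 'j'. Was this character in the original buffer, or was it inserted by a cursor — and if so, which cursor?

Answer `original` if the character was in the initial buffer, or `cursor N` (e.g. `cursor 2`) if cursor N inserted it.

After op 1 (add_cursor(4)): buffer="cvdftlvbt" (len 9), cursors c1@2 c3@4 c2@8, authorship .........
After op 2 (insert('j')): buffer="cvjdfjtlvbjt" (len 12), cursors c1@3 c3@6 c2@11, authorship ..1..3....2.
After op 3 (insert('r')): buffer="cvjrdfjrtlvbjrt" (len 15), cursors c1@4 c3@8 c2@14, authorship ..11..33....22.
After op 4 (delete): buffer="cvjdfjtlvbjt" (len 12), cursors c1@3 c3@6 c2@11, authorship ..1..3....2.
Authorship (.=original, N=cursor N): . . 1 . . 3 . . . . 2 .
Index 5: author = 3

Answer: cursor 3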